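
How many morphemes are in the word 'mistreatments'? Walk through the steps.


Decomposition: mis- (prefix) + treat (root) + -ment (suffix) + -s (plural) = 4 morpheme(s)

4 morphemes


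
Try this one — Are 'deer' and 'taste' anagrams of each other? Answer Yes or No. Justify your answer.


Sorted letters of 'deer': 'deer'
Sorted letters of 'taste': 'aestt'
They do not match.

No


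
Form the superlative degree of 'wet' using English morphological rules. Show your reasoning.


Apply superlative formation (double final consonant, add -est): 'wet' -> 'wettest'.

wettest


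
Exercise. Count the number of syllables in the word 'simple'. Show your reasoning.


Break 'simple' into syllables: sim-ple -> sim | ple = 2 syllables

2 syllables


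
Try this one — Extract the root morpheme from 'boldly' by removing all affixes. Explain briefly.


Remove suffix '-ly' from 'boldly' to get root 'bold'.

bold


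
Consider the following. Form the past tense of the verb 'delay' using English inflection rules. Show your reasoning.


Apply rule: Add -ed. 'delay' becomes 'delayed'.

delayed


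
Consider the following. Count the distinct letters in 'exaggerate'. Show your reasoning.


Unique letters in 'exaggerate': {a, e, g, r, t, x} = 6 distinct letters.

6


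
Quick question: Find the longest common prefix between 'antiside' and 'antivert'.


Compare from the start: 4 characters match: 'anti'. Mismatch at position 5: 's' vs 'v'.

anti


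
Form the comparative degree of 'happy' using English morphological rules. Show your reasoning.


Apply comparative formation (consonant + y: change y to i, add -er): 'happy' -> 'happier'.

happier


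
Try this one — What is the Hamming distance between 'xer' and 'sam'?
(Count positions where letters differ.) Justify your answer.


Alignment:
Position 1: 'x' vs 's' = DIFFER
Position 2: 'e' vs 'a' = DIFFER
Position 3: 'r' vs 'm' = DIFFER
Total differences: 3

3


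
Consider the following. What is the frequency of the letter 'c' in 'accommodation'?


Letter 'c' in 'accommodation': found at position(s) 2, 3 = 2 occurrence(s).

2


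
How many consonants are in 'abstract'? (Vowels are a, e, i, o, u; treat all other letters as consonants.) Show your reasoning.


Consonants in 'abstract': b, s, t, r, c, t = 6 consonants.

6


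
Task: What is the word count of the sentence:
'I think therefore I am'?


Split into words: I | think | therefore | I | am = 5 words.

5


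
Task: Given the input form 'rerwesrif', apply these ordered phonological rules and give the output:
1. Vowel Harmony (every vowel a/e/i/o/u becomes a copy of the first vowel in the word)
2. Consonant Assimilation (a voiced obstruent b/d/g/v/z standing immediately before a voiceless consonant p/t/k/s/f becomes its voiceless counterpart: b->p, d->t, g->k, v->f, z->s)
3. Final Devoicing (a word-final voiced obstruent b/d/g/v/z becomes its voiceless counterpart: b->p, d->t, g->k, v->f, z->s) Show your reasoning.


Starting form: 'rerwesrif'
Rule 1: Vowel Harmony: all vowels become 'e' (matching first vowel). 'rerwesrif' -> 'rerwesref'
Rule 2: Consonant Assimilation: no voiced obstruent (b/d/g/v/z) stands immediately before a voiceless consonant (p/t/k/s/f). No change.
Rule 3: Final Devoicing: final consonant 'f' is not one of the voiced obstruents b/d/g/v/z. No change.
Final form: 'rerwesref'

rerwesref


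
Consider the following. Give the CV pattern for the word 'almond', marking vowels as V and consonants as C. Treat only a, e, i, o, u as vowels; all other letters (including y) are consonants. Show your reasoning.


Letter mapping: a = V, l = C, m = C, o = V, n = C, d = C.

VCCVCC


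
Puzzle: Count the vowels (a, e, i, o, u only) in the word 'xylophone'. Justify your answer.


Vowels in 'xylophone': o, o, e = 3 vowels.

3


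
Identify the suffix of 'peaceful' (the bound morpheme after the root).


The word 'peaceful' = 'peace' (root) + '-ful' (suffix). The suffix is '-ful'.

ful


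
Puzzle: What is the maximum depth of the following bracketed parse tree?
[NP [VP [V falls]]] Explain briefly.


Count bracket nesting levels:
'[' at pos 0: depth = 1
'[' at pos 4: depth = 2
'[' at pos 8: depth = 3
Maximum depth reached: 3

3


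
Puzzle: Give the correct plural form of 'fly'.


Apply rule: Change -y to -ies (consonant + y). 'fly' becomes 'flies'.

flies


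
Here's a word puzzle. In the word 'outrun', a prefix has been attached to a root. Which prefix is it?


The word 'outrun' = 'out' (prefix) + 'run' (root). The prefix is 'out'.

out


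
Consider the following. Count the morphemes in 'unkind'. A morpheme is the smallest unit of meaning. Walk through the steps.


Decomposition: un- (prefix) + kind (root) = 2 morpheme(s)

2 morphemes


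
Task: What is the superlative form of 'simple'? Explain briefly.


Apply superlative formation (ends in e: add -st): 'simple' -> 'simplest'.

simplest


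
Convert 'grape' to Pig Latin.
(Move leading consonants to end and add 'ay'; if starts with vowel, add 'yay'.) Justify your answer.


'grape': move consonant cluster 'gr' to end and add 'ay': 'apegray'.

apegray


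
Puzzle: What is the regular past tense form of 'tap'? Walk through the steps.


Apply rule: Double final consonant and add -ed. 'tap' becomes 'tapped'.

tapped


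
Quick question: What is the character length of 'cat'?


Spell out 'cat' and number each letter: c(1), a(2), t(3). Total: 3 letters.

3


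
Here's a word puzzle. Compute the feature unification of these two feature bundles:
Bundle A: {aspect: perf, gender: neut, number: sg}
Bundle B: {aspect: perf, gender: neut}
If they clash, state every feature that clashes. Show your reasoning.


Compare features:
aspect: A=perf vs B=perf -> unified: perf
gender: A=neut vs B=neut -> unified: neut
number: A=sg vs B=_ -> unified: sg
No clashes found.

Unified: {aspect: perf, gender: neut, number: sg}


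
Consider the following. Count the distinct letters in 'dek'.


Unique letters in 'dek': {d, e, k} = 3 distinct letters.

3


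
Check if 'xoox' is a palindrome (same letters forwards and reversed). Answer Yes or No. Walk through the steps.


Forward: 'xoox'
Reversed: 'xoox'
They are identical.

Yes


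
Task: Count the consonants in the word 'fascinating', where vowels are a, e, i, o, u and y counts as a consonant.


Consonants in 'fascinating': f, s, c, n, t, n, g = 7 consonants.

7


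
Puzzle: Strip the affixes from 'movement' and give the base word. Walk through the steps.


Remove suffix '-ment' from 'movement' to get root 'move'.

move


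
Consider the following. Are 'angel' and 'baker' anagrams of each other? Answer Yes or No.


Sorted letters of 'angel': 'aegln'
Sorted letters of 'baker': 'abekr'
They do not match.

No


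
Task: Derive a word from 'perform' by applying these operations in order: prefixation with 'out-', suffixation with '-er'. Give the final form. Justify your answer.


Step 1: Add prefix 'out-' to 'perform' = 'outperform'
Step 2: Add suffix '-er' to 'outperform' = 'outperformer'

outperformer


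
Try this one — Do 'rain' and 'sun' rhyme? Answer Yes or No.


Rime (stressed vowel + following sounds) of 'rain': -ain = /eɪn/
Rime of 'sun': -un = /ʌn/
/eɪn/ and /ʌn/ are different ending sounds, so the words do not rhyme.

No


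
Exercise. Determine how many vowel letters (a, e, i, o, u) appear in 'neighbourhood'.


Vowels in 'neighbourhood': e, i, o, u, o, o = 6 vowels.

6


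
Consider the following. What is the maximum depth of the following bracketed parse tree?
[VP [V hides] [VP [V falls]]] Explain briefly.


Count bracket nesting levels:
'[' at pos 0: depth = 1
'[' at pos 4: depth = 2
'[' at pos 14: depth = 2
'[' at pos 18: depth = 3
Maximum depth reached: 3

3


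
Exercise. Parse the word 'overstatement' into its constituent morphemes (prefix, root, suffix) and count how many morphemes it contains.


Step 1: Identify prefix: 'over' (meaning: excessively)
Step 2: Identify root: 'state'
Step 3: Identify suffix(es): 'ment'
Decomposition: over- (prefix: excessively) + state (root) + -ment (suffix: action/result)
Total morphemes: 3

3 morphemes (over- (prefix: excessively) + state (root) + -ment (suffix: action/result))


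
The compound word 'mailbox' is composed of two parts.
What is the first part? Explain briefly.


Split 'mailbox' into 'mail' + 'box'. The first part is 'mail'.

mail


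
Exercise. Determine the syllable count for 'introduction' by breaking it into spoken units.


Break 'introduction' into syllables: in-tro-duc-tion -> in | tro | duc | tion = 4 syllables

4 syllables


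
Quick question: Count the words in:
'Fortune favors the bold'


Split into words: Fortune | favors | the | bold = 4 words.

4


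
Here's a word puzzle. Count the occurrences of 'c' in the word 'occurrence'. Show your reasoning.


Letter 'c' in 'occurrence': found at position(s) 2, 3, 9 = 3 occurrence(s).

3


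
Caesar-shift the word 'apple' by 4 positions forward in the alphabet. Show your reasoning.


Shift each letter by 4: a -> e, p -> t, p -> t, l -> p, e -> i. Result: 'ettpi'.

ettpi


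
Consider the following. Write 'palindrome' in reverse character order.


Reverse 'palindrome' character by character: 'emordnilap'.

emordnilap


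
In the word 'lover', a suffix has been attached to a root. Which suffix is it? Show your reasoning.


The word 'lover' = 'love' (root) + '-er' (suffix). The suffix is '-er'.

er


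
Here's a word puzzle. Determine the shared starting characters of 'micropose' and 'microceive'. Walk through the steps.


Compare from the start: 5 characters match: 'micro'. Mismatch at position 6: 'p' vs 'c'.

micro


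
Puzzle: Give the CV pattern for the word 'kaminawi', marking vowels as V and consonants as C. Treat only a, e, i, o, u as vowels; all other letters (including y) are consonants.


Letter mapping: k = C, a = V, m = C, i = V, n = C, a = V, w = C, i = V.

CVCVCVCV


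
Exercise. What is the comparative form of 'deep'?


Apply comparative formation (add -er): 'deep' -> 'deeper'.

deeper


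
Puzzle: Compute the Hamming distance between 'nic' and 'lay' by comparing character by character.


Alignment:
Position 1: 'n' vs 'l' = DIFFER
Position 2: 'i' vs 'a' = DIFFER
Position 3: 'c' vs 'y' = DIFFER
Total differences: 3

3


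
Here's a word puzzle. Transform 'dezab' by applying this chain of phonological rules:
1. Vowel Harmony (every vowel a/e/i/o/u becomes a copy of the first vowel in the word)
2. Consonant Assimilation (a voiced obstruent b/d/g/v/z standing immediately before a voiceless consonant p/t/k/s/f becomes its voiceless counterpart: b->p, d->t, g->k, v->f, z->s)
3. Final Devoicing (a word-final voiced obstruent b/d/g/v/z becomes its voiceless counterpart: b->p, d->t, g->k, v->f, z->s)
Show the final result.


Starting form: 'dezab'
Rule 1: Vowel Harmony: all vowels become 'e' (matching first vowel). 'dezab' -> 'dezeb'
Rule 2: Consonant Assimilation: no voiced obstruent (b/d/g/v/z) stands immediately before a voiceless consonant (p/t/k/s/f). No change.
Rule 3: Final Devoicing: word-final voiced obstruent 'b' becomes voiceless 'p'. 'dezeb' -> 'dezep'
Final form: 'dezep'

dezep


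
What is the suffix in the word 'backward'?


The word 'backward' = 'back' (root) + '-ward' (suffix). The suffix is '-ward'.

ward


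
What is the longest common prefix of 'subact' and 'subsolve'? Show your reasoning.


Compare from the start: 3 characters match: 'sub'. Mismatch at position 4: 'a' vs 's'.

sub


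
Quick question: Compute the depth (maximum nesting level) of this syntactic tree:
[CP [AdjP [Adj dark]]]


Count bracket nesting levels:
'[' at pos 0: depth = 1
'[' at pos 4: depth = 2
'[' at pos 10: depth = 3
Maximum depth reached: 3

3


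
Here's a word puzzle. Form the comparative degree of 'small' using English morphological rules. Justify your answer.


Apply comparative formation (add -er): 'small' -> 'smaller'.

smaller


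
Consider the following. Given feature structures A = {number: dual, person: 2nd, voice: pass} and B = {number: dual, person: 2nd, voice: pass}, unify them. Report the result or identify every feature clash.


Compare features:
number: A=dual vs B=dual -> unified: dual
person: A=2nd vs B=2nd -> unified: 2nd
voice: A=pass vs B=pass -> unified: pass
No clashes found.

Unified: {number: dual, person: 2nd, voice: pass}


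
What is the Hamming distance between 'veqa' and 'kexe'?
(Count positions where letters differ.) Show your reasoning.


Alignment:
Position 1: 'v' vs 'k' = DIFFER
Position 2: 'e' vs 'e' = match
Position 3: 'q' vs 'x' = DIFFER
Position 4: 'a' vs 'e' = DIFFER
Total differences: 3

3


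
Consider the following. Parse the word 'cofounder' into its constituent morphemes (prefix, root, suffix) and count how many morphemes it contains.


Step 1: Identify prefix: 'co' (meaning: together)
Step 2: Identify root: 'found'
Step 3: Identify suffix(es): 'er'
Decomposition: co- (prefix: together) + found (root) + -er (suffix: one who)
Total morphemes: 3

3 morphemes (co- (prefix: together) + found (root) + -er (suffix: one who))


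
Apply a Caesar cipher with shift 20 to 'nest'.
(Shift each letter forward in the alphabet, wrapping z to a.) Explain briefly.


Shift each letter by 20: n -> h, e -> y, s -> m, t -> n. Result: 'hymn'.

hymn


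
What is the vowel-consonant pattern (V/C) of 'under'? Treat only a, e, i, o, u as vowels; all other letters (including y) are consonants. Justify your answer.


Letter mapping: u = V, n = C, d = C, e = V, r = C.

VCCVC


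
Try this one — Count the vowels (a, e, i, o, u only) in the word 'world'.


Vowels in 'world': o = 1 vowels.

1


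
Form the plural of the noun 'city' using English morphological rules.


Apply rule: Change -y to -ies (consonant + y). 'city' becomes 'cities'.

cities


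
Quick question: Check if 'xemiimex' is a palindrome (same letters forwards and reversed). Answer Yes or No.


Forward: 'xemiimex'
Reversed: 'xemiimex'
They are identical.

Yes


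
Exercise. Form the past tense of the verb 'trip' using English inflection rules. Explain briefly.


Apply rule: Double final consonant and add -ed. 'trip' becomes 'tripped'.

tripped


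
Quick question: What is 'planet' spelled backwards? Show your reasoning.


Reverse 'planet' character by character: 'tenalp'.

tenalp


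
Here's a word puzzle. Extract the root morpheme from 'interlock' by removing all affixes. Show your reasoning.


Remove prefix 'inter' from 'interlock' to get root 'lock'.

lock


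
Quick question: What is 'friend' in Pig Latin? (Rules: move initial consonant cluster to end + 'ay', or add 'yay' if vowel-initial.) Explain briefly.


'friend': move consonant cluster 'fr' to end and add 'ay': 'iendfray'.

iendfray


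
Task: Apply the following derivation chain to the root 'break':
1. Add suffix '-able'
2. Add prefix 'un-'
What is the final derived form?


Step 1: Add suffix '-able' to 'break' = 'breakable'
Step 2: Add prefix 'un-' to 'breakable' = 'unbreakable'

unbreakable


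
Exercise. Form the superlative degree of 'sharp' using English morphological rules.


Apply superlative formation (add -est): 'sharp' -> 'sharpest'.

sharpest


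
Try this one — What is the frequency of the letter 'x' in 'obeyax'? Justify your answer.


Letter 'x' in 'obeyax': found at position(s) 6 = 1 occurrence(s).

1


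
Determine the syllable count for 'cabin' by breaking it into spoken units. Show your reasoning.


Break 'cabin' into syllables: cab-in -> cab | in = 2 syllables

2 syllables


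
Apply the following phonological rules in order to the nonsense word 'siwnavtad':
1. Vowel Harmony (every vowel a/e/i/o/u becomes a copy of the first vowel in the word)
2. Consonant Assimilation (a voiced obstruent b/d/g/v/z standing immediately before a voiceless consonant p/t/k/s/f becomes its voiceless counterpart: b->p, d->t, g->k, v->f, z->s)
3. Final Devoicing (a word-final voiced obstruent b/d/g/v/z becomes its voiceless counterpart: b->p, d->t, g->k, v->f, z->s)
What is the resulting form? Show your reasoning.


Starting form: 'siwnavtad'
Rule 1: Vowel Harmony: all vowels become 'i' (matching first vowel). 'siwnavtad' -> 'siwnivtid'
Rule 2: Consonant Assimilation: voiced obstruent before voiceless consonant becomes voiceless ('vt' -> 'ft'). 'siwnivtid' -> 'siwniftid'
Rule 3: Final Devoicing: word-final voiced obstruent 'd' becomes voiceless 't'. 'siwniftid' -> 'siwniftit'
Final form: 'siwniftit'

siwniftit


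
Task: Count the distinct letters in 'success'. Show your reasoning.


Unique letters in 'success': {c, e, s, u} = 4 distinct letters.

4


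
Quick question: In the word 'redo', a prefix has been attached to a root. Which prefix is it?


The word 'redo' = 're' (prefix) + 'do' (root). The prefix is 're'.

re


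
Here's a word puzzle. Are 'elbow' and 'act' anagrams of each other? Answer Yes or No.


Sorted letters of 'elbow': 'below'
Sorted letters of 'act': 'act'
They do not match.

No


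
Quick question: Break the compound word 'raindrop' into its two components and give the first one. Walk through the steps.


Split 'raindrop' into 'rain' + 'drop'. The first part is 'rain'.

rain


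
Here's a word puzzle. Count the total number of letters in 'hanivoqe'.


Spell out 'hanivoqe' and number each letter: h(1), a(2), n(3), i(4), v(5), o(6), q(7), e(8). Total: 8 letters.

8


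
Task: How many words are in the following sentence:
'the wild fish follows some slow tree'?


Split into words: the | wild | fish | follows | some | slow | tree = 7 words.

7


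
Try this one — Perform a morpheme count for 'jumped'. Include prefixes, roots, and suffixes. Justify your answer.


Decomposition: jump (root) + -ed (suffix) = 2 morpheme(s)

2 morphemes


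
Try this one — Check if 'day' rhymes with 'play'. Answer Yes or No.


Rime (stressed vowel + following sounds) of 'day': -ay = /eɪ/
Rime of 'play': -ay = /eɪ/
/eɪ/ and /eɪ/ are the same ending sound, so the words rhyme.

Yes


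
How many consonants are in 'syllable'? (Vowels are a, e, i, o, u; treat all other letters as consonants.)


Consonants in 'syllable': s, y, l, l, b, l = 6 consonants.

6


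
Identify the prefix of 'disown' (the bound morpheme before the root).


The word 'disown' = 'dis' (prefix) + 'own' (root). The prefix is 'dis'.

dis


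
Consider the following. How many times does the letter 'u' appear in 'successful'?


Letter 'u' in 'successful': found at position(s) 2, 9 = 2 occurrence(s).

2


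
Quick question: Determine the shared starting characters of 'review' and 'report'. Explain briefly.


Compare from the start: 2 characters match: 're'. Mismatch at position 3: 'v' vs 'p'.

re


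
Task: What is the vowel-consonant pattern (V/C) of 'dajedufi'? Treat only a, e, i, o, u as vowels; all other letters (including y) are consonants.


Letter mapping: d = C, a = V, j = C, e = V, d = C, u = V, f = C, i = V.

CVCVCVCV


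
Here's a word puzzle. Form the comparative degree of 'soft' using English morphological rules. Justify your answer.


Apply comparative formation (add -er): 'soft' -> 'softer'.

softer


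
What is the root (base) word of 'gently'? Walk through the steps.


Remove suffix '-ly' from 'gently' to get root 'gentle'.

gentle


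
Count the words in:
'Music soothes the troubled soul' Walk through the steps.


Split into words: Music | soothes | the | troubled | soul = 5 words.

5


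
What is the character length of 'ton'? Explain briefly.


Spell out 'ton' and number each letter: t(1), o(2), n(3). Total: 3 letters.

3


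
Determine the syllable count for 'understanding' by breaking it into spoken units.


Break 'understanding' into syllables: un-der-stand-ing -> un | der | stand | ing = 4 syllables

4 syllables


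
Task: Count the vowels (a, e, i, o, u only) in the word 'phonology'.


Vowels in 'phonology': o, o, o = 3 vowels.

3


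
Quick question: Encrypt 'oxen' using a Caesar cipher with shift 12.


Shift each letter by 12: o -> a, x -> j, e -> q, n -> z. Result: 'ajqz'.

ajqz


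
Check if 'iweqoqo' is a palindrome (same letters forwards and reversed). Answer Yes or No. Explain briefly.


Forward: 'iweqoqo'
Reversed: 'oqoqewi'
They differ.

No


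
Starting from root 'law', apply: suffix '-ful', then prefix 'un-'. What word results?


Step 1: Add suffix '-ful' to 'law' = 'lawful'
Step 2: Add prefix 'un-' to 'lawful' = 'unlawful'

unlawful


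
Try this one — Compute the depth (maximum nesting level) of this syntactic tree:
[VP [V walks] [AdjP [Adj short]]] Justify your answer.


Count bracket nesting levels:
'[' at pos 0: depth = 1
'[' at pos 4: depth = 2
'[' at pos 14: depth = 2
'[' at pos 20: depth = 3
Maximum depth reached: 3

3


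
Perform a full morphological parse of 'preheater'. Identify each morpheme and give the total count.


Step 1: Identify prefix: 'pre' (meaning: before)
Step 2: Identify root: 'heat'
Step 3: Identify suffix(es): 'er'
Decomposition: pre- (prefix: before) + heat (root) + -er (suffix: one who)
Total morphemes: 3

3 morphemes (pre- (prefix: before) + heat (root) + -er (suffix: one who))


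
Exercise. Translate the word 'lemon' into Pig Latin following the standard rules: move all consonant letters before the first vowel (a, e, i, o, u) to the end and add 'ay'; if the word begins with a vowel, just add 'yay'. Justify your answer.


'lemon': move consonant cluster 'l' to end and add 'ay': 'emonlay'.

emonlay


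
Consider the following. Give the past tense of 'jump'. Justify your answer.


Apply rule: Add -ed. 'jump' becomes 'jumped'.

jumped


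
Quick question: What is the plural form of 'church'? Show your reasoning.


Apply rule: Add -es (sibilant/fricative ending). 'church' becomes 'churches'.

churches


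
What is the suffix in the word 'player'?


The word 'player' = 'play' (root) + '-er' (suffix). The suffix is '-er'.

er


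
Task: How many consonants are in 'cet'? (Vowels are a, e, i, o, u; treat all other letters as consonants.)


Consonants in 'cet': c, t = 2 consonants.

2


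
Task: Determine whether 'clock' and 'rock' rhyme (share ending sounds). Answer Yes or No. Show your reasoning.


Rime (stressed vowel + following sounds) of 'clock': -ock = /ɒk/
Rime of 'rock': -ock = /ɒk/
/ɒk/ and /ɒk/ are the same ending sound, so the words rhyme.

Yes


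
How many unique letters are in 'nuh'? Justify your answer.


Unique letters in 'nuh': {h, n, u} = 3 distinct letters.

3


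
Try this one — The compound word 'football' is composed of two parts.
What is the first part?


Split 'football' into 'foot' + 'ball'. The first part is 'foot'.

foot


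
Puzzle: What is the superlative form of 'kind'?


Apply superlative formation (add -est): 'kind' -> 'kindest'.

kindest


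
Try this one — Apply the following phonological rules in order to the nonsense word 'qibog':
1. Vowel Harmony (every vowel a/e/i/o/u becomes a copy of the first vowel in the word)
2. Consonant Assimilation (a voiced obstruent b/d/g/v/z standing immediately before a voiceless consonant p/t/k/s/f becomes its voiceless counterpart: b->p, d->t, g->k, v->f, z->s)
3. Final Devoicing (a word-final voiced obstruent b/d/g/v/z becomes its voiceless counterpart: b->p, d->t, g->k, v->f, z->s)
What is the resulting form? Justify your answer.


Starting form: 'qibog'
Rule 1: Vowel Harmony: all vowels become 'i' (matching first vowel). 'qibog' -> 'qibig'
Rule 2: Consonant Assimilation: no voiced obstruent (b/d/g/v/z) stands immediately before a voiceless consonant (p/t/k/s/f). No change.
Rule 3: Final Devoicing: word-final voiced obstruent 'g' becomes voiceless 'k'. 'qibig' -> 'qibik'
Final form: 'qibik'

qibik


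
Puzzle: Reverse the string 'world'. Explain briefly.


Reverse 'world' character by character: 'dlrow'.

dlrow


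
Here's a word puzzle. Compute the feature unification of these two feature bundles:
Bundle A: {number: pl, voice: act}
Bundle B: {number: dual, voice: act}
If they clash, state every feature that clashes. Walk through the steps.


Compare features:
number: A=pl vs B=dual -> CLASH
voice: A=act vs B=act -> unified: act
Clash detected on feature 'number' (pl vs dual); unification fails.

CLASH on 'number' (pl vs dual)


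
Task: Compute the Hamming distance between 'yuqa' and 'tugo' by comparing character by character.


Alignment:
Position 1: 'y' vs 't' = DIFFER
Position 2: 'u' vs 'u' = match
Position 3: 'q' vs 'g' = DIFFER
Position 4: 'a' vs 'o' = DIFFER
Total differences: 3

3


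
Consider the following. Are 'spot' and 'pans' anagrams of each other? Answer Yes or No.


Sorted letters of 'spot': 'opst'
Sorted letters of 'pans': 'anps'
They do not match.

No


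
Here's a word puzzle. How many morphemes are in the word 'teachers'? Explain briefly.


Decomposition: teach (root) + -er (suffix) + -s (plural) = 3 morpheme(s)

3 morphemes


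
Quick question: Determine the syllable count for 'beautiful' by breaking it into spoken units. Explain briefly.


Break 'beautiful' into syllables: beau-ti-ful -> beau | ti | ful = 3 syllables

3 syllables


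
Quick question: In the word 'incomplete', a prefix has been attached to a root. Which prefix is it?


The word 'incomplete' = 'in' (prefix) + 'complete' (root). The prefix is 'in'.

in


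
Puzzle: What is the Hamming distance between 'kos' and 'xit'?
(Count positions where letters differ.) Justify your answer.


Alignment:
Position 1: 'k' vs 'x' = DIFFER
Position 2: 'o' vs 'i' = DIFFER
Position 3: 's' vs 't' = DIFFER
Total differences: 3

3


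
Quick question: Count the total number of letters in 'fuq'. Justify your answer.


Spell out 'fuq' and number each letter: f(1), u(2), q(3). Total: 3 letters.

3


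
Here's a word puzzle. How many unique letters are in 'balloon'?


Unique letters in 'balloon': {a, b, l, n, o} = 5 distinct letters.

5


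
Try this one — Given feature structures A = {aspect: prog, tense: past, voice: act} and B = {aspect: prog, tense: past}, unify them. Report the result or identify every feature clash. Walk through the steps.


Compare features:
aspect: A=prog vs B=prog -> unified: prog
tense: A=past vs B=past -> unified: past
voice: A=act vs B=_ -> unified: act
No clashes found.

Unified: {aspect: prog, tense: past, voice: act}


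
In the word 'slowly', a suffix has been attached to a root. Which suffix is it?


The word 'slowly' = 'slow' (root) + '-ly' (suffix). The suffix is '-ly'.

ly


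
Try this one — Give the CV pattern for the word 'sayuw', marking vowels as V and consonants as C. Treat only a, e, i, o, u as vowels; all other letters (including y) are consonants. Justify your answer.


Letter mapping: s = C, a = V, y = C, u = V, w = C.

CVCVC


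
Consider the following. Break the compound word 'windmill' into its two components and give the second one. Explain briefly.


Split 'windmill' into 'wind' + 'mill'. The second part is 'mill'.

mill


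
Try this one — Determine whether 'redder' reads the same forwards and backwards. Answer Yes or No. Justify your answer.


Forward: 'redder'
Reversed: 'redder'
They are identical.

Yes


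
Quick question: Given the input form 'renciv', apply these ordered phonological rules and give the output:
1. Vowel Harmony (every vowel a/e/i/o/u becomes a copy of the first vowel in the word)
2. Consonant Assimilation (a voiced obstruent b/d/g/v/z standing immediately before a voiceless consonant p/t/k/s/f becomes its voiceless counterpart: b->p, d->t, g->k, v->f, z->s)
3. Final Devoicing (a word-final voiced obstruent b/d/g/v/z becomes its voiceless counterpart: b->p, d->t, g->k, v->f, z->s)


Starting form: 'renciv'
Rule 1: Vowel Harmony: all vowels become 'e' (matching first vowel). 'renciv' -> 'rencev'
Rule 2: Consonant Assimilation: no voiced obstruent (b/d/g/v/z) stands immediately before a voiceless consonant (p/t/k/s/f). No change.
Rule 3: Final Devoicing: word-final voiced obstruent 'v' becomes voiceless 'f'. 'rencev' -> 'rencef'
Final form: 'rencef'

rencef


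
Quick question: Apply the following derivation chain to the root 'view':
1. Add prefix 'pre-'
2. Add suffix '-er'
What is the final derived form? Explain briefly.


Step 1: Add prefix 'pre-' to 'view' = 'preview'
Step 2: Add suffix '-er' to 'preview' = 'previewer'

previewer


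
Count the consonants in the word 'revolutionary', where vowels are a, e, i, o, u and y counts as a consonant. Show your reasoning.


Consonants in 'revolutionary': r, v, l, t, n, r, y = 7 consonants.

7


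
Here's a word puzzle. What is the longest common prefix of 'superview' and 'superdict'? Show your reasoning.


Compare from the start: 5 characters match: 'super'. Mismatch at position 6: 'v' vs 'd'.

super


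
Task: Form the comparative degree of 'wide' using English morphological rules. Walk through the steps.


Apply comparative formation (ends in e: add -r): 'wide' -> 'wider'.

wider


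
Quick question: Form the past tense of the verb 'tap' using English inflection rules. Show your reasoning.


Apply rule: Double final consonant and add -ed. 'tap' becomes 'tapped'.

tapped


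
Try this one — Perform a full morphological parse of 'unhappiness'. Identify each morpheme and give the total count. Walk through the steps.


Step 1: Identify prefix: 'un' (meaning: not/reverse)
Step 2: Identify root: 'happy'
Step 3: Identify suffix(es): 'ness'
Decomposition: un- (prefix: not/reverse) + happy (root) + -ness (suffix: state of)
Total morphemes: 3

3 morphemes (un- (prefix: not/reverse) + happy (root) + -ness (suffix: state of))


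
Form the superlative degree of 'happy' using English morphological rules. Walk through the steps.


Apply superlative formation (consonant + y: change y to i, add -est): 'happy' -> 'happiest'.

happiest


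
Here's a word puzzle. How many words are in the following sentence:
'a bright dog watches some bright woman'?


Split into words: a | bright | dog | watches | some | bright | woman = 7 words.

7


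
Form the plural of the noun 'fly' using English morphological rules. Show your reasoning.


Apply rule: Change -y to -ies (consonant + y). 'fly' becomes 'flies'.

flies


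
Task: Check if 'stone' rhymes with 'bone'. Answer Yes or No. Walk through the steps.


Rime (stressed vowel + following sounds) of 'stone': -one = /oʊn/
Rime of 'bone': -one = /oʊn/
/oʊn/ and /oʊn/ are the same ending sound, so the words rhyme.

Yes


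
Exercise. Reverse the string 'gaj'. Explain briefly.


Reverse 'gaj' character by character: 'jag'.

jag


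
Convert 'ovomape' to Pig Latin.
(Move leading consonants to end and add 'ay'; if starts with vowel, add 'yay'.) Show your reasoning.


'ovomape' starts with a vowel, so add 'yay': 'ovomapeyay'.

ovomapeyay


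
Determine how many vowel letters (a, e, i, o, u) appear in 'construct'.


Vowels in 'construct': o, u = 2 vowels.

2


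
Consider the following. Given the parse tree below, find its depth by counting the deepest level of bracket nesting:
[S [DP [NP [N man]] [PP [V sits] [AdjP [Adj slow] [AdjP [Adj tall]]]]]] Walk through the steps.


Count bracket nesting levels:
'[' at pos 0: depth = 1
'[' at pos 3: depth = 2
'[' at pos 7: depth = 3
'[' at pos 11: depth = 4
'[' at pos 20: depth = 3
'[' at pos 24: depth = 4
'[' at pos 33: depth = 4
'[' at pos 39: depth = 5
'[' at pos 50: depth = 5
'[' at pos 56: depth = 6
Maximum depth reached: 6

6


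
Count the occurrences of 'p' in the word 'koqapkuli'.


Letter 'p' in 'koqapkuli': found at position(s) 5 = 1 occurrence(s).

1


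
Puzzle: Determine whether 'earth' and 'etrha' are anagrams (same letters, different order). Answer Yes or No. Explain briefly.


Sorted letters of 'earth': 'aehrt'
Sorted letters of 'etrha': 'aehrt'
They match.

Yes


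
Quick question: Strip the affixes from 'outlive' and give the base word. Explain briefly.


Remove prefix 'out' from 'outlive' to get root 'live'.

live


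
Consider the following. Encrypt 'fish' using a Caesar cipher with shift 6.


Shift each letter by 6: f -> l, i -> o, s -> y, h -> n. Result: 'loyn'.

loyn


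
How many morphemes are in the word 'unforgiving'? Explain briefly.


Decomposition: un- (prefix) + forgive (root) + -ing (suffix) = 3 morpheme(s)

3 morphemes


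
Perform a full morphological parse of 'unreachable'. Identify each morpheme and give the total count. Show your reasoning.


Step 1: Identify prefix: 'un' (meaning: not/reverse)
Step 2: Identify root: 'reach'
Step 3: Identify suffix(es): 'able'
Decomposition: un- (prefix: not/reverse) + reach (root) + -able (suffix: capable of)
Total morphemes: 3

3 morphemes (un- (prefix: not/reverse) + reach (root) + -able (suffix: capable of))


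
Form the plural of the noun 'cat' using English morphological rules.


Apply rule: Add -s. 'cat' becomes 'cats'.

cats


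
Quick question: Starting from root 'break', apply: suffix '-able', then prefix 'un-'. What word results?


Step 1: Add suffix '-able' to 'break' = 'breakable'
Step 2: Add prefix 'un-' to 'breakable' = 'unbreakable'

unbreakable


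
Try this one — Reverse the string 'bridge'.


Reverse 'bridge' character by character: 'egdirb'.

egdirb


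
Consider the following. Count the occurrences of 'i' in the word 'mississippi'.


Letter 'i' in 'mississippi': found at position(s) 2, 5, 8, 11 = 4 occurrence(s).

4


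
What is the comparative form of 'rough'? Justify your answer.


Apply comparative formation (add -er): 'rough' -> 'rougher'.

rougher


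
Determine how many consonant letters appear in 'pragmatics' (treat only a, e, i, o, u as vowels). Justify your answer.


Consonants in 'pragmatics': p, r, g, m, t, c, s = 7 consonants.

7


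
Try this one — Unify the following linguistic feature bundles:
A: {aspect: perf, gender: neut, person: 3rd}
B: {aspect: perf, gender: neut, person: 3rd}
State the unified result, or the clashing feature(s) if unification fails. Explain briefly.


Compare features:
aspect: A=perf vs B=perf -> unified: perf
gender: A=neut vs B=neut -> unified: neut
person: A=3rd vs B=3rd -> unified: 3rd
No clashes found.

Unified: {aspect: perf, gender: neut, person: 3rd}


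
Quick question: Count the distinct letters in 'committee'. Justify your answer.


Unique letters in 'committee': {c, e, i, m, o, t} = 6 distinct letters.

6


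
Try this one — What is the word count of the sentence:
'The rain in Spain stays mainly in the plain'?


Split into words: The | rain | in | Spain | stays | mainly | in | the | plain = 9 words.

9


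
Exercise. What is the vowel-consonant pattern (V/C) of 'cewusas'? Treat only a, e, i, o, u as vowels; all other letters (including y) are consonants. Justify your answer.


Letter mapping: c = C, e = V, w = C, u = V, s = C, a = V, s = C.

CVCVCVC


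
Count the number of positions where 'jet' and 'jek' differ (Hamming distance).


Alignment:
Position 1: 'j' vs 'j' = match
Position 2: 'e' vs 'e' = match
Position 3: 't' vs 'k' = DIFFER
Total differences: 1

1


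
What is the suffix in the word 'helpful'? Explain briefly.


The word 'helpful' = 'help' (root) + '-ful' (suffix). The suffix is '-ful'.

ful


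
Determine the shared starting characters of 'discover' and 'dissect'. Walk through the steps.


Compare from the start: 3 characters match: 'dis'. Mismatch at position 4: 'c' vs 's'.

dis


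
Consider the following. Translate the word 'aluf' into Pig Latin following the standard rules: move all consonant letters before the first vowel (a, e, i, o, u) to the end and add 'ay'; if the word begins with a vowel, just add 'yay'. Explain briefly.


'aluf' starts with a vowel, so add 'yay': 'alufyay'.

alufyay


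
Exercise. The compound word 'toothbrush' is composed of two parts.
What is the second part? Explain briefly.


Split 'toothbrush' into 'tooth' + 'brush'. The second part is 'brush'.

brush


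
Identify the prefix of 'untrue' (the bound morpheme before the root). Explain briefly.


The word 'untrue' = 'un' (prefix) + 'true' (root). The prefix is 'un'.

un


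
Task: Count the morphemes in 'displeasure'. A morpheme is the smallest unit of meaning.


Decomposition: dis- (prefix) + please (root) + -ure (suffix) = 3 morpheme(s)

3 morphemes


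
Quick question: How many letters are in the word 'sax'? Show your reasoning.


Spell out 'sax' and number each letter: s(1), a(2), x(3). Total: 3 letters.

3


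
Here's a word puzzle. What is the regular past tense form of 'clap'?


Apply rule: Double final consonant and add -ed. 'clap' becomes 'clapped'.

clapped


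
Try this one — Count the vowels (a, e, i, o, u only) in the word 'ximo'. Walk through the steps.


Vowels in 'ximo': i, o = 2 vowels.

2


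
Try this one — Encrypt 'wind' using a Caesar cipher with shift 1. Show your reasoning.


Shift each letter by 1: w -> x, i -> j, n -> o, d -> e. Result: 'xjoe'.

xjoe


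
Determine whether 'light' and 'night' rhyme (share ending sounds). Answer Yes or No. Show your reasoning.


Rime (stressed vowel + following sounds) of 'light': -ight = /aɪt/
Rime of 'night': -ight = /aɪt/
/aɪt/ and /aɪt/ are the same ending sound, so the words rhyme.

Yes


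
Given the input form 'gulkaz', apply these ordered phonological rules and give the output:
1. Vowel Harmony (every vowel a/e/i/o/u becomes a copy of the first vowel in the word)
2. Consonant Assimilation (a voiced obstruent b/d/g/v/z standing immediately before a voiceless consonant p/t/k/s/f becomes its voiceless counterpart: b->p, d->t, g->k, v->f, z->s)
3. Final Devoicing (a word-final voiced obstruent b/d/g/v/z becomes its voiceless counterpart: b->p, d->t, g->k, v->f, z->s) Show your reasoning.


Starting form: 'gulkaz'
Rule 1: Vowel Harmony: all vowels become 'u' (matching first vowel). 'gulkaz' -> 'gulkuz'
Rule 2: Consonant Assimilation: no voiced obstruent (b/d/g/v/z) stands immediately before a voiceless consonant (p/t/k/s/f). No change.
Rule 3: Final Devoicing: word-final voiced obstruent 'z' becomes voiceless 's'. 'gulkuz' -> 'gulkus'
Final form: 'gulkus'

gulkus


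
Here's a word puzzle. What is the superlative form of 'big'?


Apply superlative formation (double final consonant, add -est): 'big' -> 'biggest'.

biggest


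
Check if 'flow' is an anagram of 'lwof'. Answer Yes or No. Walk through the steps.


Sorted letters of 'flow': 'flow'
Sorted letters of 'lwof': 'flow'
They match.

Yes


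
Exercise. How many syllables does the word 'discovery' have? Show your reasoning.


Break 'discovery' into syllables: dis-cov-er-y -> dis | cov | er | y = 4 syllables

4 syllables


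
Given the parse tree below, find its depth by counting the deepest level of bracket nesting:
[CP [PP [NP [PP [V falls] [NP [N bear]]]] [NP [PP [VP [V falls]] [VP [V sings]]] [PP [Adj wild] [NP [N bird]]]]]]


Count bracket nesting levels:
'[' at pos 0: depth = 1
'[' at pos 4: depth = 2
'[' at pos 8: depth = 3
'[' at pos 12: depth = 4
'[' at pos 16: depth = 5
'[' at pos 26: depth = 5
'[' at pos 30: depth = 6
'[' at pos 42: depth = 3
'[' at pos 46: depth = 4
'[' at pos 50: depth = 5
'[' at pos 54: depth = 6
'[' at pos 65: depth = 5
'[' at pos 69: depth = 6
'[' at pos 81: depth = 4
'[' at pos 85: depth = 5
'[' at pos 96: depth = 5
'[' at pos 100: depth = 6
Maximum depth reached: 6

6
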